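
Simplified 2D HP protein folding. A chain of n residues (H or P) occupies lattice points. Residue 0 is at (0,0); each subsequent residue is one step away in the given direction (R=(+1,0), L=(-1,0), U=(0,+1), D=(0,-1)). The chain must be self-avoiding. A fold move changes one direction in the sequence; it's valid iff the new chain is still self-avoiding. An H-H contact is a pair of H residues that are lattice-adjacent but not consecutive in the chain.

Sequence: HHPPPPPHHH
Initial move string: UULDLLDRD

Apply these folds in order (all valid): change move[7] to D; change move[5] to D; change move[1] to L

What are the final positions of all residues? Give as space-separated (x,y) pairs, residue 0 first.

Initial moves: UULDLLDRD
Fold: move[7]->D => UULDLLDDD (positions: [(0, 0), (0, 1), (0, 2), (-1, 2), (-1, 1), (-2, 1), (-3, 1), (-3, 0), (-3, -1), (-3, -2)])
Fold: move[5]->D => UULDLDDDD (positions: [(0, 0), (0, 1), (0, 2), (-1, 2), (-1, 1), (-2, 1), (-2, 0), (-2, -1), (-2, -2), (-2, -3)])
Fold: move[1]->L => ULLDLDDDD (positions: [(0, 0), (0, 1), (-1, 1), (-2, 1), (-2, 0), (-3, 0), (-3, -1), (-3, -2), (-3, -3), (-3, -4)])

Answer: (0,0) (0,1) (-1,1) (-2,1) (-2,0) (-3,0) (-3,-1) (-3,-2) (-3,-3) (-3,-4)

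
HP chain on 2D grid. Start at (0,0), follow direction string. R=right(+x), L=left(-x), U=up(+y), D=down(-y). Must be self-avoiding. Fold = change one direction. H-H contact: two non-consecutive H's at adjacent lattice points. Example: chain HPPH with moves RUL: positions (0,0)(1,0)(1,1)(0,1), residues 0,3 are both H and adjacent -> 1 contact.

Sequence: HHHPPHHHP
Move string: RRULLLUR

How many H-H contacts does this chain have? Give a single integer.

Answer: 1

Derivation:
Positions: [(0, 0), (1, 0), (2, 0), (2, 1), (1, 1), (0, 1), (-1, 1), (-1, 2), (0, 2)]
H-H contact: residue 0 @(0,0) - residue 5 @(0, 1)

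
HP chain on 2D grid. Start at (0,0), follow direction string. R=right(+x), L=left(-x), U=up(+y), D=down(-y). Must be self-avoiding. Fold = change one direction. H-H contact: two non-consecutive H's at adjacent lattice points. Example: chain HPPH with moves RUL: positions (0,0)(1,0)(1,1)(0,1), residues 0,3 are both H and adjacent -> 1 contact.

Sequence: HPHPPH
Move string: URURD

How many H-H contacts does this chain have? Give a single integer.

Positions: [(0, 0), (0, 1), (1, 1), (1, 2), (2, 2), (2, 1)]
H-H contact: residue 2 @(1,1) - residue 5 @(2, 1)

Answer: 1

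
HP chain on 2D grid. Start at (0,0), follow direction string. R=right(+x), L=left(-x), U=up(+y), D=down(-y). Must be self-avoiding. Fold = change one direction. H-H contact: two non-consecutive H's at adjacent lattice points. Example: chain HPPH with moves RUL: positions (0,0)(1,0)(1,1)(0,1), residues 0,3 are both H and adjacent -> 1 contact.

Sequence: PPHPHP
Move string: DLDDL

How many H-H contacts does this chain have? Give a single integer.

Answer: 0

Derivation:
Positions: [(0, 0), (0, -1), (-1, -1), (-1, -2), (-1, -3), (-2, -3)]
No H-H contacts found.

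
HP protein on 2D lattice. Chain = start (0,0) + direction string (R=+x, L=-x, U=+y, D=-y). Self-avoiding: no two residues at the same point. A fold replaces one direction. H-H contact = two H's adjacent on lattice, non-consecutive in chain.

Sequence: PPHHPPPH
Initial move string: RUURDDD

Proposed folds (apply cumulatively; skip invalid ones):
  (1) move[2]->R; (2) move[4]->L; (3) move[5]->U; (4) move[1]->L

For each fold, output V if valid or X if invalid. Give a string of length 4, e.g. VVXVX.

Answer: VXXX

Derivation:
Initial: RUURDDD -> [(0, 0), (1, 0), (1, 1), (1, 2), (2, 2), (2, 1), (2, 0), (2, -1)]
Fold 1: move[2]->R => RURRDDD VALID
Fold 2: move[4]->L => RURRLDD INVALID (collision), skipped
Fold 3: move[5]->U => RURRDUD INVALID (collision), skipped
Fold 4: move[1]->L => RLRRDDD INVALID (collision), skipped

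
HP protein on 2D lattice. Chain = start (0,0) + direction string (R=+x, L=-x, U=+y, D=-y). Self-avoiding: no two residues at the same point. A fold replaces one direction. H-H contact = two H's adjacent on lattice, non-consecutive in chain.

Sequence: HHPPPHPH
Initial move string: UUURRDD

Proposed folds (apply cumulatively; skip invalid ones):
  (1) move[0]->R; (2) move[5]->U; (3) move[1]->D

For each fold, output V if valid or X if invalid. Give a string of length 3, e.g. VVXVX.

Initial: UUURRDD -> [(0, 0), (0, 1), (0, 2), (0, 3), (1, 3), (2, 3), (2, 2), (2, 1)]
Fold 1: move[0]->R => RUURRDD VALID
Fold 2: move[5]->U => RUURRUD INVALID (collision), skipped
Fold 3: move[1]->D => RDURRDD INVALID (collision), skipped

Answer: VXX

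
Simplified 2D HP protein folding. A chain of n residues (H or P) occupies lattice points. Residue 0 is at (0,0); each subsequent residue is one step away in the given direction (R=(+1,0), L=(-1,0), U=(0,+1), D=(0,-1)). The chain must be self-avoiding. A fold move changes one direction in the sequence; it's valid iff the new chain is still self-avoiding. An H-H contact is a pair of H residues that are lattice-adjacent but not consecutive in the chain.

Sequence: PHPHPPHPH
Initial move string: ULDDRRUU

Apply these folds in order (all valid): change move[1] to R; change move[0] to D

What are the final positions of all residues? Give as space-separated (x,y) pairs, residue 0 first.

Answer: (0,0) (0,-1) (1,-1) (1,-2) (1,-3) (2,-3) (3,-3) (3,-2) (3,-1)

Derivation:
Initial moves: ULDDRRUU
Fold: move[1]->R => URDDRRUU (positions: [(0, 0), (0, 1), (1, 1), (1, 0), (1, -1), (2, -1), (3, -1), (3, 0), (3, 1)])
Fold: move[0]->D => DRDDRRUU (positions: [(0, 0), (0, -1), (1, -1), (1, -2), (1, -3), (2, -3), (3, -3), (3, -2), (3, -1)])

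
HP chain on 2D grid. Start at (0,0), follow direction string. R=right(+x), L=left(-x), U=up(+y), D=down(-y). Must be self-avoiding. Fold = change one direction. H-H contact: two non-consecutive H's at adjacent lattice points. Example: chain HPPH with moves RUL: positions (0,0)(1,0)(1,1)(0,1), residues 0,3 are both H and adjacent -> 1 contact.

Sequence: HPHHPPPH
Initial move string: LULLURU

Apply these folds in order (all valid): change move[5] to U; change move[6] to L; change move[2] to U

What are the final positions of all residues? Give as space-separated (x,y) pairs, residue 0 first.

Answer: (0,0) (-1,0) (-1,1) (-1,2) (-2,2) (-2,3) (-2,4) (-3,4)

Derivation:
Initial moves: LULLURU
Fold: move[5]->U => LULLUUU (positions: [(0, 0), (-1, 0), (-1, 1), (-2, 1), (-3, 1), (-3, 2), (-3, 3), (-3, 4)])
Fold: move[6]->L => LULLUUL (positions: [(0, 0), (-1, 0), (-1, 1), (-2, 1), (-3, 1), (-3, 2), (-3, 3), (-4, 3)])
Fold: move[2]->U => LUULUUL (positions: [(0, 0), (-1, 0), (-1, 1), (-1, 2), (-2, 2), (-2, 3), (-2, 4), (-3, 4)])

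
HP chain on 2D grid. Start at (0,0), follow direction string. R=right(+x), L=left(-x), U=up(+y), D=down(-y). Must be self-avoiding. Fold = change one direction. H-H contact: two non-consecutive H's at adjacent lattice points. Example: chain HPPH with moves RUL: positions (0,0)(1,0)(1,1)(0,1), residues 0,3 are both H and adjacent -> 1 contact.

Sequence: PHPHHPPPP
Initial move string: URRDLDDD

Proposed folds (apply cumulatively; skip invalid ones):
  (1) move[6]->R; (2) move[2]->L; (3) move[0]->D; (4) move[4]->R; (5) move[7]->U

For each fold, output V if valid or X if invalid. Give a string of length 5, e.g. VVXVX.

Answer: VXVVV

Derivation:
Initial: URRDLDDD -> [(0, 0), (0, 1), (1, 1), (2, 1), (2, 0), (1, 0), (1, -1), (1, -2), (1, -3)]
Fold 1: move[6]->R => URRDLDRD VALID
Fold 2: move[2]->L => URLDLDRD INVALID (collision), skipped
Fold 3: move[0]->D => DRRDLDRD VALID
Fold 4: move[4]->R => DRRDRDRD VALID
Fold 5: move[7]->U => DRRDRDRU VALID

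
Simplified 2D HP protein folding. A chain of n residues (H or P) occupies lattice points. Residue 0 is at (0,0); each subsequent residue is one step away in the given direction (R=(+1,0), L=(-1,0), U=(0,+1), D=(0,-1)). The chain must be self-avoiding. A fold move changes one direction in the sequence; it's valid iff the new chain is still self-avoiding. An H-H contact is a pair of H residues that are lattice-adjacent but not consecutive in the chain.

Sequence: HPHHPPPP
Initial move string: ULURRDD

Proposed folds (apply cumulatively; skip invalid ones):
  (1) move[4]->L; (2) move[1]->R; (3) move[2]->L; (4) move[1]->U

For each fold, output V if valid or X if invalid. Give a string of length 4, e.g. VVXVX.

Initial: ULURRDD -> [(0, 0), (0, 1), (-1, 1), (-1, 2), (0, 2), (1, 2), (1, 1), (1, 0)]
Fold 1: move[4]->L => ULURLDD INVALID (collision), skipped
Fold 2: move[1]->R => URURRDD VALID
Fold 3: move[2]->L => URLRRDD INVALID (collision), skipped
Fold 4: move[1]->U => UUURRDD VALID

Answer: XVXV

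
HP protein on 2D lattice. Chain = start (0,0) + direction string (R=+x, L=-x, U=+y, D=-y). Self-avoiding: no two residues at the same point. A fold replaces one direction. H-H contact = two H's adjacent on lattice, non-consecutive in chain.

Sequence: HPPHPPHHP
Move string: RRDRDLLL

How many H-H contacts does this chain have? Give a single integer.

Positions: [(0, 0), (1, 0), (2, 0), (2, -1), (3, -1), (3, -2), (2, -2), (1, -2), (0, -2)]
H-H contact: residue 3 @(2,-1) - residue 6 @(2, -2)

Answer: 1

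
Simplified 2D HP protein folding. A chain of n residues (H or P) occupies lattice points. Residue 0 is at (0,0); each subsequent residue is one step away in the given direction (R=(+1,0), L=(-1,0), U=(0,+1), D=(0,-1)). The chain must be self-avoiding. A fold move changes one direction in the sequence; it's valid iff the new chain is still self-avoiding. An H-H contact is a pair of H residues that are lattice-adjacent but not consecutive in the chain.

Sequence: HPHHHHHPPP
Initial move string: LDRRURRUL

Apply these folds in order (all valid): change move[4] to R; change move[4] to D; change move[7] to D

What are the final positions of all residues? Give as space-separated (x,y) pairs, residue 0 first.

Answer: (0,0) (-1,0) (-1,-1) (0,-1) (1,-1) (1,-2) (2,-2) (3,-2) (3,-3) (2,-3)

Derivation:
Initial moves: LDRRURRUL
Fold: move[4]->R => LDRRRRRUL (positions: [(0, 0), (-1, 0), (-1, -1), (0, -1), (1, -1), (2, -1), (3, -1), (4, -1), (4, 0), (3, 0)])
Fold: move[4]->D => LDRRDRRUL (positions: [(0, 0), (-1, 0), (-1, -1), (0, -1), (1, -1), (1, -2), (2, -2), (3, -2), (3, -1), (2, -1)])
Fold: move[7]->D => LDRRDRRDL (positions: [(0, 0), (-1, 0), (-1, -1), (0, -1), (1, -1), (1, -2), (2, -2), (3, -2), (3, -3), (2, -3)])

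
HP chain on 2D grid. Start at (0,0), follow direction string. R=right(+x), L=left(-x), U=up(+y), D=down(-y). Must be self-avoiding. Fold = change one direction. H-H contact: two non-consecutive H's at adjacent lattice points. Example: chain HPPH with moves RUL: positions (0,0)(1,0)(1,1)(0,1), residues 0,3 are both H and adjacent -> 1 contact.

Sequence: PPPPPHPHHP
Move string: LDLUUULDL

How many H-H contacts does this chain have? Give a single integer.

Positions: [(0, 0), (-1, 0), (-1, -1), (-2, -1), (-2, 0), (-2, 1), (-2, 2), (-3, 2), (-3, 1), (-4, 1)]
H-H contact: residue 5 @(-2,1) - residue 8 @(-3, 1)

Answer: 1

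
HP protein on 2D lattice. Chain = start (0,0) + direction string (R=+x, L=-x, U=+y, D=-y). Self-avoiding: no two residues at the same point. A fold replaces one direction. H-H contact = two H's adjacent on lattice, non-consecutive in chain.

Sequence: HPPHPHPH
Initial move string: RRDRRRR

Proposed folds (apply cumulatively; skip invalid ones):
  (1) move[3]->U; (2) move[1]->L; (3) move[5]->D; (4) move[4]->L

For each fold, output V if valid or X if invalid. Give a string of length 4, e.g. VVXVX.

Initial: RRDRRRR -> [(0, 0), (1, 0), (2, 0), (2, -1), (3, -1), (4, -1), (5, -1), (6, -1)]
Fold 1: move[3]->U => RRDURRR INVALID (collision), skipped
Fold 2: move[1]->L => RLDRRRR INVALID (collision), skipped
Fold 3: move[5]->D => RRDRRDR VALID
Fold 4: move[4]->L => RRDRLDR INVALID (collision), skipped

Answer: XXVX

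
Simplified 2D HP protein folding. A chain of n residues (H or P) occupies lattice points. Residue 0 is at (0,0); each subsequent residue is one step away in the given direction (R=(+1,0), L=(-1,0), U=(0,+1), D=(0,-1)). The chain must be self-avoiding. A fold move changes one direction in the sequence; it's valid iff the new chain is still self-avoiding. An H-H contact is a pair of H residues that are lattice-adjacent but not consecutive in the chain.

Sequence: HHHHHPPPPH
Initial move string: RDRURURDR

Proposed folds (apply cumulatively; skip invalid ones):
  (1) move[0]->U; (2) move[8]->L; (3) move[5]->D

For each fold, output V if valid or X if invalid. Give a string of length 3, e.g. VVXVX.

Initial: RDRURURDR -> [(0, 0), (1, 0), (1, -1), (2, -1), (2, 0), (3, 0), (3, 1), (4, 1), (4, 0), (5, 0)]
Fold 1: move[0]->U => UDRURURDR INVALID (collision), skipped
Fold 2: move[8]->L => RDRURURDL INVALID (collision), skipped
Fold 3: move[5]->D => RDRURDRDR VALID

Answer: XXV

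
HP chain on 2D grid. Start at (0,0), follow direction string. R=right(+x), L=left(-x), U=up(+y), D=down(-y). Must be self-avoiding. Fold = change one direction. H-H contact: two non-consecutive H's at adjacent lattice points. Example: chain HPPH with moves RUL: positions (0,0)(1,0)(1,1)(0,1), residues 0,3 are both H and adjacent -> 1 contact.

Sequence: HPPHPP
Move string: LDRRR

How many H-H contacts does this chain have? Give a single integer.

Positions: [(0, 0), (-1, 0), (-1, -1), (0, -1), (1, -1), (2, -1)]
H-H contact: residue 0 @(0,0) - residue 3 @(0, -1)

Answer: 1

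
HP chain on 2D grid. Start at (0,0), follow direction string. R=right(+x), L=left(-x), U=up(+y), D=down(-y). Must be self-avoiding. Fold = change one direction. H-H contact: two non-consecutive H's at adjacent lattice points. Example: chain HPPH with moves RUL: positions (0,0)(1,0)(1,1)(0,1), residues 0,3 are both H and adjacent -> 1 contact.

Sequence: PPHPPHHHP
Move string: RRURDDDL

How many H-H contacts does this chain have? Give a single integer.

Answer: 1

Derivation:
Positions: [(0, 0), (1, 0), (2, 0), (2, 1), (3, 1), (3, 0), (3, -1), (3, -2), (2, -2)]
H-H contact: residue 2 @(2,0) - residue 5 @(3, 0)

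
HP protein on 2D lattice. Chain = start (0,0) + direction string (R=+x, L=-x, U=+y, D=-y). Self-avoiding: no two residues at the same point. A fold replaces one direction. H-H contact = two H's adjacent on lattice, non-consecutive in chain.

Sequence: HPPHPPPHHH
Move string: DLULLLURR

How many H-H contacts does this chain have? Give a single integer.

Answer: 1

Derivation:
Positions: [(0, 0), (0, -1), (-1, -1), (-1, 0), (-2, 0), (-3, 0), (-4, 0), (-4, 1), (-3, 1), (-2, 1)]
H-H contact: residue 0 @(0,0) - residue 3 @(-1, 0)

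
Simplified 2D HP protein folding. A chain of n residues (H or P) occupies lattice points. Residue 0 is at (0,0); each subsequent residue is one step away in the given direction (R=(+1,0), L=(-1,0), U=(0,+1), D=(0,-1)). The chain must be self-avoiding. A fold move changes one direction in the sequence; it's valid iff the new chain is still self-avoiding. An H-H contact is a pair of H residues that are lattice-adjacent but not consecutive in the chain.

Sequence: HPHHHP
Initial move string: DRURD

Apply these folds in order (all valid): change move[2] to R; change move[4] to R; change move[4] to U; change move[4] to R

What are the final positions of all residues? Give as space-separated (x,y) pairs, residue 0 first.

Answer: (0,0) (0,-1) (1,-1) (2,-1) (3,-1) (4,-1)

Derivation:
Initial moves: DRURD
Fold: move[2]->R => DRRRD (positions: [(0, 0), (0, -1), (1, -1), (2, -1), (3, -1), (3, -2)])
Fold: move[4]->R => DRRRR (positions: [(0, 0), (0, -1), (1, -1), (2, -1), (3, -1), (4, -1)])
Fold: move[4]->U => DRRRU (positions: [(0, 0), (0, -1), (1, -1), (2, -1), (3, -1), (3, 0)])
Fold: move[4]->R => DRRRR (positions: [(0, 0), (0, -1), (1, -1), (2, -1), (3, -1), (4, -1)])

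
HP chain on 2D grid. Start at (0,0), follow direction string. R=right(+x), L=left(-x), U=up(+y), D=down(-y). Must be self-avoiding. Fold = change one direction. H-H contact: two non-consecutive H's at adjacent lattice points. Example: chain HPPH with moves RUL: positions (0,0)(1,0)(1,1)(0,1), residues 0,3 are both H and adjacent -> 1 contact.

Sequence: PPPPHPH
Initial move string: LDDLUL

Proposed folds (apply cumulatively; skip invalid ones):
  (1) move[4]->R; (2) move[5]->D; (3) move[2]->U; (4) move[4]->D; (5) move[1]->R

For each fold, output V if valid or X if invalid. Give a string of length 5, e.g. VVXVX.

Initial: LDDLUL -> [(0, 0), (-1, 0), (-1, -1), (-1, -2), (-2, -2), (-2, -1), (-3, -1)]
Fold 1: move[4]->R => LDDLRL INVALID (collision), skipped
Fold 2: move[5]->D => LDDLUD INVALID (collision), skipped
Fold 3: move[2]->U => LDULUL INVALID (collision), skipped
Fold 4: move[4]->D => LDDLDL VALID
Fold 5: move[1]->R => LRDLDL INVALID (collision), skipped

Answer: XXXVX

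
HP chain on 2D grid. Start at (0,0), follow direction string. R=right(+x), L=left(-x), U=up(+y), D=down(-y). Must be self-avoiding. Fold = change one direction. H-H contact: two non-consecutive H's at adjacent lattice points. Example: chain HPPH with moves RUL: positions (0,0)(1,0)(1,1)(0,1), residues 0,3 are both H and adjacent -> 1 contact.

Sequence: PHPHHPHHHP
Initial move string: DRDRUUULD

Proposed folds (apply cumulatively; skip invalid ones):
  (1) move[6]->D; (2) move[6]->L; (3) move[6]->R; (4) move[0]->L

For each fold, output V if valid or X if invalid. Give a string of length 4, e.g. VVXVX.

Initial: DRDRUUULD -> [(0, 0), (0, -1), (1, -1), (1, -2), (2, -2), (2, -1), (2, 0), (2, 1), (1, 1), (1, 0)]
Fold 1: move[6]->D => DRDRUUDLD INVALID (collision), skipped
Fold 2: move[6]->L => DRDRUULLD INVALID (collision), skipped
Fold 3: move[6]->R => DRDRUURLD INVALID (collision), skipped
Fold 4: move[0]->L => LRDRUUULD INVALID (collision), skipped

Answer: XXXX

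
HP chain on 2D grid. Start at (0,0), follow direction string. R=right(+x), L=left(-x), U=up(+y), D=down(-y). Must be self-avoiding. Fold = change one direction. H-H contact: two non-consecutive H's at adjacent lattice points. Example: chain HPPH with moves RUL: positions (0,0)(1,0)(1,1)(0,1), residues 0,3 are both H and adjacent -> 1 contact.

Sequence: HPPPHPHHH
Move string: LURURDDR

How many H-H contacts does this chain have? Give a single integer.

Answer: 1

Derivation:
Positions: [(0, 0), (-1, 0), (-1, 1), (0, 1), (0, 2), (1, 2), (1, 1), (1, 0), (2, 0)]
H-H contact: residue 0 @(0,0) - residue 7 @(1, 0)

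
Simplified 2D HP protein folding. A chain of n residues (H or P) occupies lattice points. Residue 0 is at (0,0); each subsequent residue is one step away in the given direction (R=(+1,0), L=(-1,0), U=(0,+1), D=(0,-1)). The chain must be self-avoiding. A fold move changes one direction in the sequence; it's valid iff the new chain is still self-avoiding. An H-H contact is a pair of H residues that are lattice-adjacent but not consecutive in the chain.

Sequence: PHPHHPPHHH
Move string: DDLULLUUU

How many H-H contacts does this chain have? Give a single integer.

Answer: 1

Derivation:
Positions: [(0, 0), (0, -1), (0, -2), (-1, -2), (-1, -1), (-2, -1), (-3, -1), (-3, 0), (-3, 1), (-3, 2)]
H-H contact: residue 1 @(0,-1) - residue 4 @(-1, -1)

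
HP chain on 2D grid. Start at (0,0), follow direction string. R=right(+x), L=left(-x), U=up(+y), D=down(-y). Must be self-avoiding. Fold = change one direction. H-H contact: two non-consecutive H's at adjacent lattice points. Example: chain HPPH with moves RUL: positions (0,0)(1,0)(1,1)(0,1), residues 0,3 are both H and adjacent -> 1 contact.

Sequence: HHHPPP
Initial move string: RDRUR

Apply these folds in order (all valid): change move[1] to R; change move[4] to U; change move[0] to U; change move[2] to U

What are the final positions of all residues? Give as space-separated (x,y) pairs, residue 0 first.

Initial moves: RDRUR
Fold: move[1]->R => RRRUR (positions: [(0, 0), (1, 0), (2, 0), (3, 0), (3, 1), (4, 1)])
Fold: move[4]->U => RRRUU (positions: [(0, 0), (1, 0), (2, 0), (3, 0), (3, 1), (3, 2)])
Fold: move[0]->U => URRUU (positions: [(0, 0), (0, 1), (1, 1), (2, 1), (2, 2), (2, 3)])
Fold: move[2]->U => URUUU (positions: [(0, 0), (0, 1), (1, 1), (1, 2), (1, 3), (1, 4)])

Answer: (0,0) (0,1) (1,1) (1,2) (1,3) (1,4)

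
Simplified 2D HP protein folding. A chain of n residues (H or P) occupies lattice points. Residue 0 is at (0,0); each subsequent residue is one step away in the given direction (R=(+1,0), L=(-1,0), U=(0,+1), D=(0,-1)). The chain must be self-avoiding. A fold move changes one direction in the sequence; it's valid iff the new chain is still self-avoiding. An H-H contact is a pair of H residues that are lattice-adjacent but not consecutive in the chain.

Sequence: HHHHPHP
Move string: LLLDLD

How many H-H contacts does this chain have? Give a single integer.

Answer: 0

Derivation:
Positions: [(0, 0), (-1, 0), (-2, 0), (-3, 0), (-3, -1), (-4, -1), (-4, -2)]
No H-H contacts found.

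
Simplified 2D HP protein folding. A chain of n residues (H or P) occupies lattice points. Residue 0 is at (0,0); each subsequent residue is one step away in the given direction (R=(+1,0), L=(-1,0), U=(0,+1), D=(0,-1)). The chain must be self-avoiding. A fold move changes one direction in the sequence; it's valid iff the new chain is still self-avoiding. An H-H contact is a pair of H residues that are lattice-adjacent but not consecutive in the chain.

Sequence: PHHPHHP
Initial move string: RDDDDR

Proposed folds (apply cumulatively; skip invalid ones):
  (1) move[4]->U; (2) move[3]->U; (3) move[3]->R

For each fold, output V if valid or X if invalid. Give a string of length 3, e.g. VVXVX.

Initial: RDDDDR -> [(0, 0), (1, 0), (1, -1), (1, -2), (1, -3), (1, -4), (2, -4)]
Fold 1: move[4]->U => RDDDUR INVALID (collision), skipped
Fold 2: move[3]->U => RDDUDR INVALID (collision), skipped
Fold 3: move[3]->R => RDDRDR VALID

Answer: XXV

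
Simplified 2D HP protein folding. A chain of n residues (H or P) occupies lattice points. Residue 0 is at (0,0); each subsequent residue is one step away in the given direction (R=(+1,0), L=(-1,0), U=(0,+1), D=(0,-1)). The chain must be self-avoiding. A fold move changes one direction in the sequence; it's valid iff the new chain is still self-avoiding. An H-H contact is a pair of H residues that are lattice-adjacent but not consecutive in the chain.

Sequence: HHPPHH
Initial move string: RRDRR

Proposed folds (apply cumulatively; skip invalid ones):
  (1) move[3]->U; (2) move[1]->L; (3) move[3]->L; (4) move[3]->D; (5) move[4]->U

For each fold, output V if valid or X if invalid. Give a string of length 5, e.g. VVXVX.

Initial: RRDRR -> [(0, 0), (1, 0), (2, 0), (2, -1), (3, -1), (4, -1)]
Fold 1: move[3]->U => RRDUR INVALID (collision), skipped
Fold 2: move[1]->L => RLDRR INVALID (collision), skipped
Fold 3: move[3]->L => RRDLR INVALID (collision), skipped
Fold 4: move[3]->D => RRDDR VALID
Fold 5: move[4]->U => RRDDU INVALID (collision), skipped

Answer: XXXVX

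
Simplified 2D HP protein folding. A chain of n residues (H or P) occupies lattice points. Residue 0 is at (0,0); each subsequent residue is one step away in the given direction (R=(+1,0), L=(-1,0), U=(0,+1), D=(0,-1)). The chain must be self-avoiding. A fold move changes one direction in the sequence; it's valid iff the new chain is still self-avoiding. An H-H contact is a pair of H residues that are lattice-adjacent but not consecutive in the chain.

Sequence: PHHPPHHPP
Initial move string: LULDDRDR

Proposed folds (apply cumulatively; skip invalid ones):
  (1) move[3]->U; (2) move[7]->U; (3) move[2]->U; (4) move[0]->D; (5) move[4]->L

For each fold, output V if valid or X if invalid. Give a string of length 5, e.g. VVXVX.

Answer: XXXXX

Derivation:
Initial: LULDDRDR -> [(0, 0), (-1, 0), (-1, 1), (-2, 1), (-2, 0), (-2, -1), (-1, -1), (-1, -2), (0, -2)]
Fold 1: move[3]->U => LULUDRDR INVALID (collision), skipped
Fold 2: move[7]->U => LULDDRDU INVALID (collision), skipped
Fold 3: move[2]->U => LUUDDRDR INVALID (collision), skipped
Fold 4: move[0]->D => DULDDRDR INVALID (collision), skipped
Fold 5: move[4]->L => LULDLRDR INVALID (collision), skipped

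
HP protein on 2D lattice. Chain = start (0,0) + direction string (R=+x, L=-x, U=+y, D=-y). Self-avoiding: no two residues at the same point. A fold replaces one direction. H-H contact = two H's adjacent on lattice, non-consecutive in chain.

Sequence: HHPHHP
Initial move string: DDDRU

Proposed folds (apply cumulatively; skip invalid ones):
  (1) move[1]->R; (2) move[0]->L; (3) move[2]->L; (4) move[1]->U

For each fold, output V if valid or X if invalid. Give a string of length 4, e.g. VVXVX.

Initial: DDDRU -> [(0, 0), (0, -1), (0, -2), (0, -3), (1, -3), (1, -2)]
Fold 1: move[1]->R => DRDRU VALID
Fold 2: move[0]->L => LRDRU INVALID (collision), skipped
Fold 3: move[2]->L => DRLRU INVALID (collision), skipped
Fold 4: move[1]->U => DUDRU INVALID (collision), skipped

Answer: VXXX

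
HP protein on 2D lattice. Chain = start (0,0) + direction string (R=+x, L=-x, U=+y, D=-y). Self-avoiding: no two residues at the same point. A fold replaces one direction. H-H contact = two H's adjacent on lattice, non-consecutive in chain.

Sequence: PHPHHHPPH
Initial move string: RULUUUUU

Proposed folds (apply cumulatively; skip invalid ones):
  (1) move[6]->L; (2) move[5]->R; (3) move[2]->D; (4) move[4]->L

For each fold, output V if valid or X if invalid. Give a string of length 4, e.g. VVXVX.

Answer: VXXV

Derivation:
Initial: RULUUUUU -> [(0, 0), (1, 0), (1, 1), (0, 1), (0, 2), (0, 3), (0, 4), (0, 5), (0, 6)]
Fold 1: move[6]->L => RULUUULU VALID
Fold 2: move[5]->R => RULUURLU INVALID (collision), skipped
Fold 3: move[2]->D => RUDUUULU INVALID (collision), skipped
Fold 4: move[4]->L => RULULULU VALID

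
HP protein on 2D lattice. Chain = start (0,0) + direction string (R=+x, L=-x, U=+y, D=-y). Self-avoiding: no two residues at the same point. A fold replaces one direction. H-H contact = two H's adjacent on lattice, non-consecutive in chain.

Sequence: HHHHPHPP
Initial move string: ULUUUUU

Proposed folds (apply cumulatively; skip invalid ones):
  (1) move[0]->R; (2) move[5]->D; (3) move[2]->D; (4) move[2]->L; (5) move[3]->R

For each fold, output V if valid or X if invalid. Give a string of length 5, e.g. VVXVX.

Initial: ULUUUUU -> [(0, 0), (0, 1), (-1, 1), (-1, 2), (-1, 3), (-1, 4), (-1, 5), (-1, 6)]
Fold 1: move[0]->R => RLUUUUU INVALID (collision), skipped
Fold 2: move[5]->D => ULUUUDU INVALID (collision), skipped
Fold 3: move[2]->D => ULDUUUU INVALID (collision), skipped
Fold 4: move[2]->L => ULLUUUU VALID
Fold 5: move[3]->R => ULLRUUU INVALID (collision), skipped

Answer: XXXVX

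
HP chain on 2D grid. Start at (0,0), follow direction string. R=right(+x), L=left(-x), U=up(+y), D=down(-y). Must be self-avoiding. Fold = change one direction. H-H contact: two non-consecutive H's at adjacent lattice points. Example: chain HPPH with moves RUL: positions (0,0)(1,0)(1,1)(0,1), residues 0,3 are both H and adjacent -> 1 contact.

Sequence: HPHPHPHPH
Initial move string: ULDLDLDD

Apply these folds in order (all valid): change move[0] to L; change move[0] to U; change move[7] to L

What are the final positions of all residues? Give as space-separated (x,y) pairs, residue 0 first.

Initial moves: ULDLDLDD
Fold: move[0]->L => LLDLDLDD (positions: [(0, 0), (-1, 0), (-2, 0), (-2, -1), (-3, -1), (-3, -2), (-4, -2), (-4, -3), (-4, -4)])
Fold: move[0]->U => ULDLDLDD (positions: [(0, 0), (0, 1), (-1, 1), (-1, 0), (-2, 0), (-2, -1), (-3, -1), (-3, -2), (-3, -3)])
Fold: move[7]->L => ULDLDLDL (positions: [(0, 0), (0, 1), (-1, 1), (-1, 0), (-2, 0), (-2, -1), (-3, -1), (-3, -2), (-4, -2)])

Answer: (0,0) (0,1) (-1,1) (-1,0) (-2,0) (-2,-1) (-3,-1) (-3,-2) (-4,-2)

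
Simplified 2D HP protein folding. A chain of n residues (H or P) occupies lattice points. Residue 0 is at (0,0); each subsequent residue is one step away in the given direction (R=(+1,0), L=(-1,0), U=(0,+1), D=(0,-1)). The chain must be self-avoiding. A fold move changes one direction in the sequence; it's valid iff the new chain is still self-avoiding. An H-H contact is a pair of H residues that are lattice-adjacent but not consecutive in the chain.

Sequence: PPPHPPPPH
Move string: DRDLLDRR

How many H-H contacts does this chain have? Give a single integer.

Positions: [(0, 0), (0, -1), (1, -1), (1, -2), (0, -2), (-1, -2), (-1, -3), (0, -3), (1, -3)]
H-H contact: residue 3 @(1,-2) - residue 8 @(1, -3)

Answer: 1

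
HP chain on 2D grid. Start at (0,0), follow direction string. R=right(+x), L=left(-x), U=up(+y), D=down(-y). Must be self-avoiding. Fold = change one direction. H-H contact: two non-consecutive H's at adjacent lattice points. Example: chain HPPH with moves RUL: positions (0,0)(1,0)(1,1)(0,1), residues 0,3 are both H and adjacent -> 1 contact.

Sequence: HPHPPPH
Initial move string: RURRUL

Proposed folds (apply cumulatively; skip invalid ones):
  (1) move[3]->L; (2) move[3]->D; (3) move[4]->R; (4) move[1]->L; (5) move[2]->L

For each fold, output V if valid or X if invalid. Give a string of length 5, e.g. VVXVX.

Answer: XXXXX

Derivation:
Initial: RURRUL -> [(0, 0), (1, 0), (1, 1), (2, 1), (3, 1), (3, 2), (2, 2)]
Fold 1: move[3]->L => RURLUL INVALID (collision), skipped
Fold 2: move[3]->D => RURDUL INVALID (collision), skipped
Fold 3: move[4]->R => RURRRL INVALID (collision), skipped
Fold 4: move[1]->L => RLRRUL INVALID (collision), skipped
Fold 5: move[2]->L => RULRUL INVALID (collision), skipped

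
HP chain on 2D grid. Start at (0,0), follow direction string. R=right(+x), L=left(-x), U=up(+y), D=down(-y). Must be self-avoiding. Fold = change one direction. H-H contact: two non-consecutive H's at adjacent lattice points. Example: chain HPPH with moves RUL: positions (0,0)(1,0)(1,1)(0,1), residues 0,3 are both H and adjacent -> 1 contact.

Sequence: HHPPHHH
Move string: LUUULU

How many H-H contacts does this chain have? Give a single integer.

Positions: [(0, 0), (-1, 0), (-1, 1), (-1, 2), (-1, 3), (-2, 3), (-2, 4)]
No H-H contacts found.

Answer: 0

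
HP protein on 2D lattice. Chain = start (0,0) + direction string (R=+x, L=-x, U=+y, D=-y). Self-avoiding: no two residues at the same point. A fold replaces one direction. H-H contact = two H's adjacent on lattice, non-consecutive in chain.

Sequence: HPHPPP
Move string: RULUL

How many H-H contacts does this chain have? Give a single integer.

Positions: [(0, 0), (1, 0), (1, 1), (0, 1), (0, 2), (-1, 2)]
No H-H contacts found.

Answer: 0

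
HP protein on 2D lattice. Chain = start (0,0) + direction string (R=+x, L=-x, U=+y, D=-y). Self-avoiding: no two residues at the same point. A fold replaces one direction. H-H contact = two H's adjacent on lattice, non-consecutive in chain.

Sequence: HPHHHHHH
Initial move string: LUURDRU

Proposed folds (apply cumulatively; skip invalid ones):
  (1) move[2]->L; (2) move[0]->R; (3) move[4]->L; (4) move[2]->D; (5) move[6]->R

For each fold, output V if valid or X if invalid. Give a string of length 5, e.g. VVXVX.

Answer: XVXXV

Derivation:
Initial: LUURDRU -> [(0, 0), (-1, 0), (-1, 1), (-1, 2), (0, 2), (0, 1), (1, 1), (1, 2)]
Fold 1: move[2]->L => LULRDRU INVALID (collision), skipped
Fold 2: move[0]->R => RUURDRU VALID
Fold 3: move[4]->L => RUURLRU INVALID (collision), skipped
Fold 4: move[2]->D => RUDRDRU INVALID (collision), skipped
Fold 5: move[6]->R => RUURDRR VALID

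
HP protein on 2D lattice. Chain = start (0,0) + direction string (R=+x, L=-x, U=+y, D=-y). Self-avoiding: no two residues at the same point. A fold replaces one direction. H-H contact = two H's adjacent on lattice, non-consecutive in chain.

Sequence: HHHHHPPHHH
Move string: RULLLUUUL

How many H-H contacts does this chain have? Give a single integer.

Positions: [(0, 0), (1, 0), (1, 1), (0, 1), (-1, 1), (-2, 1), (-2, 2), (-2, 3), (-2, 4), (-3, 4)]
H-H contact: residue 0 @(0,0) - residue 3 @(0, 1)

Answer: 1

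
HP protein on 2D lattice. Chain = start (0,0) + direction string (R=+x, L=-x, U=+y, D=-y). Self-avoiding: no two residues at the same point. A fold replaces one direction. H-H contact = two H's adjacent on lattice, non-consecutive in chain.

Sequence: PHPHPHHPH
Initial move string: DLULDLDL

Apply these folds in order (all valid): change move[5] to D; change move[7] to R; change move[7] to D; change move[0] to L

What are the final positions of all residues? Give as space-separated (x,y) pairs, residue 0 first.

Answer: (0,0) (-1,0) (-2,0) (-2,1) (-3,1) (-3,0) (-3,-1) (-3,-2) (-3,-3)

Derivation:
Initial moves: DLULDLDL
Fold: move[5]->D => DLULDDDL (positions: [(0, 0), (0, -1), (-1, -1), (-1, 0), (-2, 0), (-2, -1), (-2, -2), (-2, -3), (-3, -3)])
Fold: move[7]->R => DLULDDDR (positions: [(0, 0), (0, -1), (-1, -1), (-1, 0), (-2, 0), (-2, -1), (-2, -2), (-2, -3), (-1, -3)])
Fold: move[7]->D => DLULDDDD (positions: [(0, 0), (0, -1), (-1, -1), (-1, 0), (-2, 0), (-2, -1), (-2, -2), (-2, -3), (-2, -4)])
Fold: move[0]->L => LLULDDDD (positions: [(0, 0), (-1, 0), (-2, 0), (-2, 1), (-3, 1), (-3, 0), (-3, -1), (-3, -2), (-3, -3)])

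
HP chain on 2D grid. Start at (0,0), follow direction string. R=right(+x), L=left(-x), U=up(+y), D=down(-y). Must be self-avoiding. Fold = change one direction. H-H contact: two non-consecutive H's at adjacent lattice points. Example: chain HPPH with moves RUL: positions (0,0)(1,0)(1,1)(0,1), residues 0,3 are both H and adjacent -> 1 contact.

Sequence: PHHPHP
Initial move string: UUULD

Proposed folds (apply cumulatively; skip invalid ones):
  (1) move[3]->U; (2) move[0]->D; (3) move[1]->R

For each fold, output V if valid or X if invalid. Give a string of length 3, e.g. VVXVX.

Initial: UUULD -> [(0, 0), (0, 1), (0, 2), (0, 3), (-1, 3), (-1, 2)]
Fold 1: move[3]->U => UUUUD INVALID (collision), skipped
Fold 2: move[0]->D => DUULD INVALID (collision), skipped
Fold 3: move[1]->R => URULD INVALID (collision), skipped

Answer: XXX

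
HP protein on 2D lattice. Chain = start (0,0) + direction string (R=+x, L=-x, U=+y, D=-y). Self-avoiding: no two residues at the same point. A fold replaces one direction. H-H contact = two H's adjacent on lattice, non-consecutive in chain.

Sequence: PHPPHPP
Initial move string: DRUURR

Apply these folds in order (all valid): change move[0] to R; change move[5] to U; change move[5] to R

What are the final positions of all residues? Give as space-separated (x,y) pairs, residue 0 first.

Answer: (0,0) (1,0) (2,0) (2,1) (2,2) (3,2) (4,2)

Derivation:
Initial moves: DRUURR
Fold: move[0]->R => RRUURR (positions: [(0, 0), (1, 0), (2, 0), (2, 1), (2, 2), (3, 2), (4, 2)])
Fold: move[5]->U => RRUURU (positions: [(0, 0), (1, 0), (2, 0), (2, 1), (2, 2), (3, 2), (3, 3)])
Fold: move[5]->R => RRUURR (positions: [(0, 0), (1, 0), (2, 0), (2, 1), (2, 2), (3, 2), (4, 2)])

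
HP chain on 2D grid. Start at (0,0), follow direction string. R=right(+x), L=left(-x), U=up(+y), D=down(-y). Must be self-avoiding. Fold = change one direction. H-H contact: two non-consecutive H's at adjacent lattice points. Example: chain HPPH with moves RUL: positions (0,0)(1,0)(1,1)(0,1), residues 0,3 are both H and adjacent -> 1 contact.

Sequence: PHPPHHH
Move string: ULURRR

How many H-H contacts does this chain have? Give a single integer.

Positions: [(0, 0), (0, 1), (-1, 1), (-1, 2), (0, 2), (1, 2), (2, 2)]
H-H contact: residue 1 @(0,1) - residue 4 @(0, 2)

Answer: 1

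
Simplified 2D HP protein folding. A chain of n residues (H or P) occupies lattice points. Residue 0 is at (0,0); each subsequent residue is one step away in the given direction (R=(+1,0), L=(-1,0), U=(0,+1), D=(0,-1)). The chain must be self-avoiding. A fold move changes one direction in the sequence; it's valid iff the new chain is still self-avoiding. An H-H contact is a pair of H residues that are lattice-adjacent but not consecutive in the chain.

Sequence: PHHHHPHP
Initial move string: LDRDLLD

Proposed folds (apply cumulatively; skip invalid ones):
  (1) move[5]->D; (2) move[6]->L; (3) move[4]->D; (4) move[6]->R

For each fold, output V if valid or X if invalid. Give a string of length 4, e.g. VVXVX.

Answer: VVVV

Derivation:
Initial: LDRDLLD -> [(0, 0), (-1, 0), (-1, -1), (0, -1), (0, -2), (-1, -2), (-2, -2), (-2, -3)]
Fold 1: move[5]->D => LDRDLDD VALID
Fold 2: move[6]->L => LDRDLDL VALID
Fold 3: move[4]->D => LDRDDDL VALID
Fold 4: move[6]->R => LDRDDDR VALID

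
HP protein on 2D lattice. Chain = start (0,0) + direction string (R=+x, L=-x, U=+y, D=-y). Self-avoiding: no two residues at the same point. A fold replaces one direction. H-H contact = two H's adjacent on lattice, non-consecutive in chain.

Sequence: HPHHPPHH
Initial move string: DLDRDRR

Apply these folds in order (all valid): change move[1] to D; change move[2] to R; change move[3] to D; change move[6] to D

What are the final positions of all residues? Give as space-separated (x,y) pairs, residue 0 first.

Initial moves: DLDRDRR
Fold: move[1]->D => DDDRDRR (positions: [(0, 0), (0, -1), (0, -2), (0, -3), (1, -3), (1, -4), (2, -4), (3, -4)])
Fold: move[2]->R => DDRRDRR (positions: [(0, 0), (0, -1), (0, -2), (1, -2), (2, -2), (2, -3), (3, -3), (4, -3)])
Fold: move[3]->D => DDRDDRR (positions: [(0, 0), (0, -1), (0, -2), (1, -2), (1, -3), (1, -4), (2, -4), (3, -4)])
Fold: move[6]->D => DDRDDRD (positions: [(0, 0), (0, -1), (0, -2), (1, -2), (1, -3), (1, -4), (2, -4), (2, -5)])

Answer: (0,0) (0,-1) (0,-2) (1,-2) (1,-3) (1,-4) (2,-4) (2,-5)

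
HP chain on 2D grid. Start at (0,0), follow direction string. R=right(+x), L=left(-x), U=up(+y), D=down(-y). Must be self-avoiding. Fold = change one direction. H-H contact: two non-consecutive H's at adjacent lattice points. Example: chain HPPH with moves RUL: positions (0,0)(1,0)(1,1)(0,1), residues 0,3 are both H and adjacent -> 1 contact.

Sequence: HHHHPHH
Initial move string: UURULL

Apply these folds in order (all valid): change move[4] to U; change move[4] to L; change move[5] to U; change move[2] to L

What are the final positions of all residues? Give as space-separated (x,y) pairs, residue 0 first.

Answer: (0,0) (0,1) (0,2) (-1,2) (-1,3) (-2,3) (-2,4)

Derivation:
Initial moves: UURULL
Fold: move[4]->U => UURUUL (positions: [(0, 0), (0, 1), (0, 2), (1, 2), (1, 3), (1, 4), (0, 4)])
Fold: move[4]->L => UURULL (positions: [(0, 0), (0, 1), (0, 2), (1, 2), (1, 3), (0, 3), (-1, 3)])
Fold: move[5]->U => UURULU (positions: [(0, 0), (0, 1), (0, 2), (1, 2), (1, 3), (0, 3), (0, 4)])
Fold: move[2]->L => UULULU (positions: [(0, 0), (0, 1), (0, 2), (-1, 2), (-1, 3), (-2, 3), (-2, 4)])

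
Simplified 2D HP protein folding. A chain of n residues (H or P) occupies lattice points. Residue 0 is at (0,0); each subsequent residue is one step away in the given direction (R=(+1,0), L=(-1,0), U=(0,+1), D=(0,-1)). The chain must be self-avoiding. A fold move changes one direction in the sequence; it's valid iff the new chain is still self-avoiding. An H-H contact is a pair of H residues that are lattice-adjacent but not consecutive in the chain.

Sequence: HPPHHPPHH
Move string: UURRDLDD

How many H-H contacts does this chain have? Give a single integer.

Positions: [(0, 0), (0, 1), (0, 2), (1, 2), (2, 2), (2, 1), (1, 1), (1, 0), (1, -1)]
H-H contact: residue 0 @(0,0) - residue 7 @(1, 0)

Answer: 1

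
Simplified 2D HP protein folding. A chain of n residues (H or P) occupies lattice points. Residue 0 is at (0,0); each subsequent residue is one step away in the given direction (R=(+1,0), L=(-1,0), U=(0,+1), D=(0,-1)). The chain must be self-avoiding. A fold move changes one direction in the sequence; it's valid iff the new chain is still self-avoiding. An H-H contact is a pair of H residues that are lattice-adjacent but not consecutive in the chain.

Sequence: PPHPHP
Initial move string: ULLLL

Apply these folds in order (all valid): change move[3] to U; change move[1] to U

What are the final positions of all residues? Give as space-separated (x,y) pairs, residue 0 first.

Initial moves: ULLLL
Fold: move[3]->U => ULLUL (positions: [(0, 0), (0, 1), (-1, 1), (-2, 1), (-2, 2), (-3, 2)])
Fold: move[1]->U => UULUL (positions: [(0, 0), (0, 1), (0, 2), (-1, 2), (-1, 3), (-2, 3)])

Answer: (0,0) (0,1) (0,2) (-1,2) (-1,3) (-2,3)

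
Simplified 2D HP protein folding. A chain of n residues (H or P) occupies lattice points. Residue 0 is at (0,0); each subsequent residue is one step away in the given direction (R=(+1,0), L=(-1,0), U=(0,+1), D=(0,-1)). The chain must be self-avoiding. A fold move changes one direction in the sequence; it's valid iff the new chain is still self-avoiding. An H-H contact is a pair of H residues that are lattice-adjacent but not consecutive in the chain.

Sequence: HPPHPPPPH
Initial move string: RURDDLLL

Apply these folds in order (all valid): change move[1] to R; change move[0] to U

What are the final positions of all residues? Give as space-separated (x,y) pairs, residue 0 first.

Initial moves: RURDDLLL
Fold: move[1]->R => RRRDDLLL (positions: [(0, 0), (1, 0), (2, 0), (3, 0), (3, -1), (3, -2), (2, -2), (1, -2), (0, -2)])
Fold: move[0]->U => URRDDLLL (positions: [(0, 0), (0, 1), (1, 1), (2, 1), (2, 0), (2, -1), (1, -1), (0, -1), (-1, -1)])

Answer: (0,0) (0,1) (1,1) (2,1) (2,0) (2,-1) (1,-1) (0,-1) (-1,-1)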